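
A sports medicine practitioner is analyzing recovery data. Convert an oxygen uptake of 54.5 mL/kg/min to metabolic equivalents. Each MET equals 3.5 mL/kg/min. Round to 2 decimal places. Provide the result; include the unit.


One MET = 3.5 mL/kg/min
Number of METs = 54.5 / 3.5
= 15.57 METs

15.57 METs


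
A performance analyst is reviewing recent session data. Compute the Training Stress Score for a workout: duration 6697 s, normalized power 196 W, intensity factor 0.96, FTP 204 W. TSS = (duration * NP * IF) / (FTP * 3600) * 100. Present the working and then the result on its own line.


Product = 6697 * 196 * 0.96 = 1260107.52
Base = 204 * 3600 = 734400
TSS = 1260107.52 / 734400 * 100 = 171.58

171.58 TSS


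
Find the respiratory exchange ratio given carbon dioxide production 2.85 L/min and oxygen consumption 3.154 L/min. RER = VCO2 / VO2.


VCO2 = 2.85 L/min
VO2 = 3.154 L/min
RER = 2.85 / 3.154 = 0.9036

0.9036


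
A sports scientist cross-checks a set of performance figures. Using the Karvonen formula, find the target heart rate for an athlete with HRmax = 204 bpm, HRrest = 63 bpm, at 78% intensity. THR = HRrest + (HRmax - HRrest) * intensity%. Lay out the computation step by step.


HRR = 204 - 63 = 141
THR = 63 + 141 * 0.78
= 63 + 109.98
= 172.98 bpm

172.98 bpm


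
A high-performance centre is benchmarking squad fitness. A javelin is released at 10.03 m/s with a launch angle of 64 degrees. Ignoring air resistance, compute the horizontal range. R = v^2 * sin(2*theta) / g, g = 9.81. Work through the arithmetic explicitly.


Launch speed squared = 100.6009
sin(2 * 64 deg) = 0.788011
Range = 100.6009 * 0.788011 / 9.81
= 8.081 m

8.081 m


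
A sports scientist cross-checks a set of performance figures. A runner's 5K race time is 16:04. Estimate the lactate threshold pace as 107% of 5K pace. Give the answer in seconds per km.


Total race time = 16*60 + 4 = 964 seconds
5K pace = 964 / 5 = 192.8 sec/km
LT pace = 192.8 * 1.07 = 206.3 sec/km

206.3 s/km


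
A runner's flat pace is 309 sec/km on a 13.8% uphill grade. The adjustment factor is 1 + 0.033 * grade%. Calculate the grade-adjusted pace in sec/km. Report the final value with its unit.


Factor = 1 + 0.033 * 13.8 = 1.4554
Adjusted pace = 309 * 1.4554
= 449.72 sec/km

449.72 s/km


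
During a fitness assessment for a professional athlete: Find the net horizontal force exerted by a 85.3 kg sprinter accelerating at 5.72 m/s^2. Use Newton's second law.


Newton's second law: F = m * a
F = 85.3 * 5.72 = 487.92 N

487.92 N


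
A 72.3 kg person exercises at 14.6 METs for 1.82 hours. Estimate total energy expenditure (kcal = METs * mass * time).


Energy = METs * mass(kg) * time(h)
= 14.6 * 72.3 * 1.82
= 1921.16 kcal

1921.16 kcal


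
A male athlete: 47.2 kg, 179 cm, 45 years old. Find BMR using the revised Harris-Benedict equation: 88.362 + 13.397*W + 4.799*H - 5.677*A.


Intercept = 88.362
Weight contribution = 13.397 * 47.2 = 632.3384
Height contribution = 4.799 * 179 = 859.021
Age contribution = 5.677 * 45 = 255.465
BMR = 88.362 + 632.3384 + 859.021 - 255.465
= 1324.26 kcal/day

1324.26 kcal/day


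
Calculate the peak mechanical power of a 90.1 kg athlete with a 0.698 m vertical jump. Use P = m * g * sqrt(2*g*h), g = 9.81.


First, sqrt(2gh) = sqrt(2 * 9.81 * 0.698)
= sqrt(13.69476) = 3.700643 m/s
Power = 90.1 * 9.81 * 3.700643 = 3270.93 W

3270.93 W


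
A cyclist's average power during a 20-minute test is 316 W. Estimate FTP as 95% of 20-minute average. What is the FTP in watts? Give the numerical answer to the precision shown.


FTP = 20-min power * 0.95
= 316 * 0.95
= 300.2 W

300.2 W


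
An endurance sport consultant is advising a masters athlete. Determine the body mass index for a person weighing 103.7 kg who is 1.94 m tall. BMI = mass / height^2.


BMI = mass / height^2
= 103.7 / 1.94^2
= 103.7 / 3.7636
= 27.55 kg/m^2

27.55 kg/m^2


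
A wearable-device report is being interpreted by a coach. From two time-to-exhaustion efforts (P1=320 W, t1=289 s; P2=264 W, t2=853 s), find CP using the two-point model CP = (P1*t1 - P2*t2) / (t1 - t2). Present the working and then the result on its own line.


Work in trial 1 = 92480 J
Work in trial 2 = 225192 J
Delta work = -132712 J
Delta time = -564 s
CP = -132712 / -564 = 235.3 W

235.3 W


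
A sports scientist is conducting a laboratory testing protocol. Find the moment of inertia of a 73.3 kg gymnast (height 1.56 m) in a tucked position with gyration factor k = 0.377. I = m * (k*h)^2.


Radius of gyration = 0.377 * 1.56 = 0.58812 m
I = 73.3 * 0.58812^2
= 73.3 * 0.345885
= 25.353 kg*m^2

25.353 kg*m^2


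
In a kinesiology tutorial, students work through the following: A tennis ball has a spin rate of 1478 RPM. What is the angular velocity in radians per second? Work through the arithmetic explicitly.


Convert RPM to rad/s: multiply by 2*pi and divide by 60
omega = 1478 * 2 * pi / 60
= 154.776 rad/s

154.776 rad/s


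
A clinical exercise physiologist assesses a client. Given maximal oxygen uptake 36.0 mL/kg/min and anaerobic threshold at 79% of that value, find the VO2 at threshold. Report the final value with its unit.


Percentage as decimal = 0.79
VO2 at AT = 36.0 * 0.79 = 28.44 mL/kg/min

28.44 mL/kg/min


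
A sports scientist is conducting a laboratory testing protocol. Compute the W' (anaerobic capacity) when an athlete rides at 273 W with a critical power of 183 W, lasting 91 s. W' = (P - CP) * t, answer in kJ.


Above-CP power = 90 W
Duration = 91 s
W' = 90 * 91 = 8190 J
Convert: 8190 / 1000 = 8.19 kJ

8.19 kJ


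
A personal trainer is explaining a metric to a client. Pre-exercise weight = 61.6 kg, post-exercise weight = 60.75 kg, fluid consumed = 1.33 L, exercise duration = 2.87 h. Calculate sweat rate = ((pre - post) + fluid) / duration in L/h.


Weight loss = 61.6 - 60.75 = 0.85 kg (approx L)
Total sweat = 0.85 + 1.33 = 2.18 L
Sweat rate = 2.18 / 2.87 = 0.76 L/h

0.76 L/h


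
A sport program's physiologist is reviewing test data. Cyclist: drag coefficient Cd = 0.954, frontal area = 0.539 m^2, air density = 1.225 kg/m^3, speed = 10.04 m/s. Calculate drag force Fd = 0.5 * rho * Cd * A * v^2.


v^2 = 10.04^2 = 100.8016
Fd = 0.5 * 1.225 * 0.954 * 0.539 * 100.8016
= 31.748 N

31.748 N


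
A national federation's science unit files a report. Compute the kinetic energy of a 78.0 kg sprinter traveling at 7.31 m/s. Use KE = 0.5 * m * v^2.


Velocity squared = 53.4361
KE = 0.5 * 78.0 * 53.4361 = 2084.01 J

2084.01 J


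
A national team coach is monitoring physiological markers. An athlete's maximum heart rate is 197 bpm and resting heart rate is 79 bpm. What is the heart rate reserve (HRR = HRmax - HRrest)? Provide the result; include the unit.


HRR = HRmax - HRrest
= 197 - 79
= 118 bpm

118 bpm


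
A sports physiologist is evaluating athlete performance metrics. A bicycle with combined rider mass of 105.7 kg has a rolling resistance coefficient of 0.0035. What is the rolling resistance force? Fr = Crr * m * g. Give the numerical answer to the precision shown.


Fr = 0.0035 * 105.7 * 9.81
= 0.36995 * 9.81
= 3.629 N

3.629 N


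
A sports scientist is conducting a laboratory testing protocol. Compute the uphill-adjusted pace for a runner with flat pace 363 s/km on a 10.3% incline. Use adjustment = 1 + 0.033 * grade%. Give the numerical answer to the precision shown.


Adjustment factor = 1 + 0.033 * 10.3 = 1.3399
Grade-adjusted pace = 363 * 1.3399 = 486.38 s/km

486.38 s/km


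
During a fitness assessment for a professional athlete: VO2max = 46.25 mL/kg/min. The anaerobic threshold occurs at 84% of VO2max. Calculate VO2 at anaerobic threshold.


AT fraction = 84 / 100 = 0.84
AT VO2 = 46.25 * 0.84
= 38.85 mL/kg/min

38.85 mL/kg/min


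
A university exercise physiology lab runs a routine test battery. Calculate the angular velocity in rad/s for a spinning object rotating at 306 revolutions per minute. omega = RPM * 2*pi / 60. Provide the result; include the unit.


omega = RPM * 2*pi / 60
= 306 * 6.28318531 / 60
= 32.044 rad/s

32.044 rad/s


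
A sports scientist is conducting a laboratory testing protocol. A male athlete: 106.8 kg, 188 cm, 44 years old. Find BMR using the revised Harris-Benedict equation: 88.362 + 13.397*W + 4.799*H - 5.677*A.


Intercept = 88.362
Weight contribution = 13.397 * 106.8 = 1430.7996
Height contribution = 4.799 * 188 = 902.212
Age contribution = 5.677 * 44 = 249.788
BMR = 88.362 + 1430.7996 + 902.212 - 249.788
= 2171.59 kcal/day

2171.59 kcal/day


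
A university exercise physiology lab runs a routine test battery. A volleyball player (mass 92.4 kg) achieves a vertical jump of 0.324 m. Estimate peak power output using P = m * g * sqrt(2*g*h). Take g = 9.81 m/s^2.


2 * g * h = 2 * 9.81 * 0.324 = 6.35688
sqrt(6.35688) = 2.521285 m/s
P = 92.4 * 9.81 * 2.521285 = 2285.4 W

2285.4 W


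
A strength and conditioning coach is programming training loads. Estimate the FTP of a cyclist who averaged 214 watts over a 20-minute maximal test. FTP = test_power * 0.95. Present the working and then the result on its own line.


FTP = 214 * 0.95 = 203.3 W

203.3 W


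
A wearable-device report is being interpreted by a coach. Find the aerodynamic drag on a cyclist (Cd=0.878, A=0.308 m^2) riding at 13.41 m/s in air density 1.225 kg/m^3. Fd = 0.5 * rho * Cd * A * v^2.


Fd = 0.5 * 1.225 * 0.878 * 0.308 * 13.41^2
= 0.5 * 1.225 * 0.878 * 0.308 * 179.8281
= 29.786 N

29.786 N


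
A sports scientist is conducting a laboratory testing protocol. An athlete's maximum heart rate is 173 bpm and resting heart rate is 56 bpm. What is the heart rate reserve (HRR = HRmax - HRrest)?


HRR = HRmax - HRrest
= 173 - 56
= 117 bpm

117 bpm


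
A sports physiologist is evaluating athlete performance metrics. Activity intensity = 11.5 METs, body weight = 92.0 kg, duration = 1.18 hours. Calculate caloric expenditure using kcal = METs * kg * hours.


kcal = 11.5 * 92.0 * 1.18
= 1058.0 * 1.18
= 1248.44 kcal

1248.44 kcal


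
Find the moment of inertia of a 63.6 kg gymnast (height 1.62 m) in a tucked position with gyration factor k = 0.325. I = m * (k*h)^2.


Radius of gyration = 0.325 * 1.62 = 0.5265 m
I = 63.6 * 0.5265^2
= 63.6 * 0.277202
= 17.63 kg*m^2

17.63 kg*m^2


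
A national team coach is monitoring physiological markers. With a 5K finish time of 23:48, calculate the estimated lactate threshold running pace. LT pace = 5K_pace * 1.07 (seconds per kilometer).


Race duration = 1428 s for 5 km
Average pace = 1428 / 5 = 285.6 s/km
LT pace = 285.6 * 1.07
= 305.59 s/km

305.59 s/km


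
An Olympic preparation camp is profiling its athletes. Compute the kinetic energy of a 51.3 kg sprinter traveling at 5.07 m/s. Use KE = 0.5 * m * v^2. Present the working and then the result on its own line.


Velocity squared = 25.7049
KE = 0.5 * 51.3 * 25.7049 = 659.33 J

659.33 J


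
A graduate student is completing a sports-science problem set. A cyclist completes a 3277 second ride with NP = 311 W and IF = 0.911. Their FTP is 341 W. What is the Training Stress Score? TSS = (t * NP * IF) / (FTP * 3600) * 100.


t * NP * IF = 3277 * 311 * 0.911 = 928442.917
FTP * 3600 = 1227600
TSS = (928442.917 / 1227600) * 100 = 75.63

75.63 TSS


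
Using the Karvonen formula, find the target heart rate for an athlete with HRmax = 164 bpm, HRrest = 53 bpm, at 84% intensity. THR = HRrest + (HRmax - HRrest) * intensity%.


HRR = 164 - 53 = 111
THR = 53 + 111 * 0.84
= 53 + 93.24
= 146.24 bpm

146.24 bpm


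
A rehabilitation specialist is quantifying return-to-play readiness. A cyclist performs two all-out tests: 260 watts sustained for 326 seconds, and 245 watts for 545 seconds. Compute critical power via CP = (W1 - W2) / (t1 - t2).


W1 = P1 * t1 = 260 * 326 = 84760 J
W2 = P2 * t2 = 245 * 545 = 133525 J
CP = (84760 - 133525) / (326 - 545)
= 222.67 W

222.67 W


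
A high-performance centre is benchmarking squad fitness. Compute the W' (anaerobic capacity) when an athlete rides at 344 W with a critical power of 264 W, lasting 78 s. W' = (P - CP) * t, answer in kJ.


Above-CP power = 80 W
Duration = 78 s
W' = 80 * 78 = 6240 J
Convert: 6240 / 1000 = 6.24 kJ

6.24 kJ


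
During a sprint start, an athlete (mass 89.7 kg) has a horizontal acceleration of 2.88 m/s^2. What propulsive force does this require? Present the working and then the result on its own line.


Propulsive force = mass * acceleration
= 89.7 kg * 2.88 m/s^2
= 258.34 N

258.34 N


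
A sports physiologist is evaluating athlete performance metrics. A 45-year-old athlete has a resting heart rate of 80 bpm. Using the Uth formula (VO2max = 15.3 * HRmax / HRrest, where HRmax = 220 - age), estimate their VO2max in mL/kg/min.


HRmax = 220 - 45 = 175 bpm
Ratio = HRmax / HRrest = 175 / 80 = 2.1875
VO2max = 15.3 * 2.1875 = 33.47 mL/kg/min

33.47 mL/kg/min


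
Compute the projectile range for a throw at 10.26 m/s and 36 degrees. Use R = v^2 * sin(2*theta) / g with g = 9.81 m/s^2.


Two times the angle = 72 degrees
sin(72) = 0.951057
R = 105.2676 * 0.951057 / 9.81 = 10.205 m

10.205 m


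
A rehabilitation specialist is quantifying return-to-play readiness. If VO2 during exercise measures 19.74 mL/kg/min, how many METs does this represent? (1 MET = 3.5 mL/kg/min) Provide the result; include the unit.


METs = VO2 / 3.5 = 19.74 / 3.5 = 5.64

5.64 METs


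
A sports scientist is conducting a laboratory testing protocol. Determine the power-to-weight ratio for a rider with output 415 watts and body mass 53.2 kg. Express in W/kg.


P/W = 415 / 53.2 = 7.801 W/kg

7.801 W/kg


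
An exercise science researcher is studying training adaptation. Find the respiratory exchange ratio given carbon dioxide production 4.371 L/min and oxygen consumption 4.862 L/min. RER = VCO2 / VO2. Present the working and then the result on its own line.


VCO2 = 4.371 L/min
VO2 = 4.862 L/min
RER = 4.371 / 4.862 = 0.899

0.899


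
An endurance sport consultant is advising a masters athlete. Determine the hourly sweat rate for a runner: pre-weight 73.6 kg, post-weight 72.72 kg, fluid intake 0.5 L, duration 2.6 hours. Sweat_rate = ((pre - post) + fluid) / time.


Mass lost = 73.6 - 72.72 = 0.88 kg
Add fluid consumed: 0.88 + 0.5 = 1.38 L total sweat
Sweat rate = 1.38 / 2.6 = 0.531 L/h

0.531 L/h


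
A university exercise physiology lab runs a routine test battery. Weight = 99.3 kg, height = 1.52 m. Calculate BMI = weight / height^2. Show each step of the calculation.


height^2 = 1.52^2 = 2.3104
BMI = 99.3 / 2.3104 = 42.98 kg/m^2

42.98 kg/m^2


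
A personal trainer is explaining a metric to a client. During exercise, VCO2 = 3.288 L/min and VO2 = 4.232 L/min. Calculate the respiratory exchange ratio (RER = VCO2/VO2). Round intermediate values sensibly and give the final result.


RER = VCO2 / VO2
= 3.288 / 4.232
= 0.7769

0.7769


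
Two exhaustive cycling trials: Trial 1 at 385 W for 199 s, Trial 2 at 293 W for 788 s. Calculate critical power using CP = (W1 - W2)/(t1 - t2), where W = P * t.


W1 = 385 * 199 = 76615 J
W2 = 293 * 788 = 230884 J
CP = (76615 - 230884) / (199 - 788)
= -154269 / -589
= 261.92 W

261.92 W


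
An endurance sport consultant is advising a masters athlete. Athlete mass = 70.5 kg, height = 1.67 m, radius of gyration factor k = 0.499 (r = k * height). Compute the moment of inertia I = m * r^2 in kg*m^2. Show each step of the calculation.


r = k * height = 0.499 * 1.67 = 0.83333 m
r^2 = 0.83333^2 = 0.694439
I = 70.5 * 0.694439 = 48.958 kg*m^2

48.958 kg*m^2


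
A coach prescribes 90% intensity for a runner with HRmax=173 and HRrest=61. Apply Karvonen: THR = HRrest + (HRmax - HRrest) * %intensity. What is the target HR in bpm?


Heart rate reserve = 173 - 61 = 112
Intensity fraction = 90 / 100 = 0.9
THR = 61 + 112 * 0.9 = 161.8 bpm

161.8 bpm


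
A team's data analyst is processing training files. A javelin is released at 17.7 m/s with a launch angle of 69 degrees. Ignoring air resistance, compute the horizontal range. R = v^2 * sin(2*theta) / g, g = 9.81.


Launch speed squared = 313.29
sin(2 * 69 deg) = 0.669131
Range = 313.29 * 0.669131 / 9.81
= 21.369 m

21.369 m


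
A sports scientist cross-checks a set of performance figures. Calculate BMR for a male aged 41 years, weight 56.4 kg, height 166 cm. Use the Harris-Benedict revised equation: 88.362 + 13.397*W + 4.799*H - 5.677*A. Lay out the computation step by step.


Substituting values:
W term = 13.397 * 56.4 = 755.5908
H term = 4.799 * 166 = 796.634
A term = 5.677 * 41 = 232.757
BMR = 1407.83 kcal/day

1407.83 kcal/day


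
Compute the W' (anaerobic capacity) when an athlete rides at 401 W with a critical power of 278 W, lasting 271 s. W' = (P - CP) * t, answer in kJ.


Above-CP power = 123 W
Duration = 271 s
W' = 123 * 271 = 33333 J
Convert: 33333 / 1000 = 33.333 kJ

33.333 kJ


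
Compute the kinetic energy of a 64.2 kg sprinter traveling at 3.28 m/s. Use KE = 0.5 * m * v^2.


Velocity squared = 10.7584
KE = 0.5 * 64.2 * 10.7584 = 345.34 J

345.34 J


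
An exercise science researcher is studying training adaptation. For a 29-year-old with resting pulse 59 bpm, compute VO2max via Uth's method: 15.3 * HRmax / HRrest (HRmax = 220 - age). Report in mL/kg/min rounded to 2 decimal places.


Step 1: HRmax = 220 - 29 = 191 bpm
Step 2: Ratio = 191 / 59 = 3.2373
Step 3: VO2max = 15.3 * 3.2373 = 49.53 mL/kg/min

49.53 mL/kg/min


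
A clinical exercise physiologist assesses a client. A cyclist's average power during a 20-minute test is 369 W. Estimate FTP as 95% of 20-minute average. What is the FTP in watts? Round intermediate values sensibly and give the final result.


FTP = 20-min power * 0.95
= 369 * 0.95
= 350.55 W

350.55 W


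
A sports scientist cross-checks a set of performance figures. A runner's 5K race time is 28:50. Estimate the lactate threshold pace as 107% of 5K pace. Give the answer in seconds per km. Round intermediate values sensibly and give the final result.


Total race time = 28*60 + 50 = 1730 seconds
5K pace = 1730 / 5 = 346.0 sec/km
LT pace = 346.0 * 1.07 = 370.22 sec/km

370.22 s/km


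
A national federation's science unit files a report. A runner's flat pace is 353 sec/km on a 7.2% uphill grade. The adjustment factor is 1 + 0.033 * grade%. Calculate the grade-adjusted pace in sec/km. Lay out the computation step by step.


Factor = 1 + 0.033 * 7.2 = 1.2376
Adjusted pace = 353 * 1.2376
= 436.87 sec/km

436.87 s/km


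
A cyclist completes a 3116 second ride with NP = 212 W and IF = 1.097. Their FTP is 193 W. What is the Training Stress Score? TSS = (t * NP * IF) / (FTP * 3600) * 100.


t * NP * IF = 3116 * 212 * 1.097 = 724669.424
FTP * 3600 = 694800
TSS = (724669.424 / 694800) * 100 = 104.3

104.3 TSS


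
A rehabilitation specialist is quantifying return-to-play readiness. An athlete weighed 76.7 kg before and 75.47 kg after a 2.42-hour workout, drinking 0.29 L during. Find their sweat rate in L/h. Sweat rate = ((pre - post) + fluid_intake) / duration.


Body mass change = 1.23 kg
Total sweat loss = 1.23 + 0.29 = 1.52 L
Rate = 1.52 / 2.42 = 0.628 L/h

0.628 L/h


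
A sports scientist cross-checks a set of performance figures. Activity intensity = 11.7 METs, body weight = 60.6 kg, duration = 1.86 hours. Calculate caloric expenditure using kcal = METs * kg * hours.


kcal = 11.7 * 60.6 * 1.86
= 709.02 * 1.86
= 1318.78 kcal

1318.78 kcal


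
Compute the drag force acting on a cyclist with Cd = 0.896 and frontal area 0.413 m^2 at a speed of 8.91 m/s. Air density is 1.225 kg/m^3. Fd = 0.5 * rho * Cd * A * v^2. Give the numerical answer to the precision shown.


Step 1: v^2 = 79.3881
Step 2: Fd = 0.5 * 1.225 * 0.896 * 0.413 * 79.3881
= 17.994 N

17.994 N


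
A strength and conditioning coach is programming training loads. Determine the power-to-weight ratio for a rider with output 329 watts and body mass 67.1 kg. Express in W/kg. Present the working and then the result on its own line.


P/W = 329 / 67.1 = 4.903 W/kg

4.903 W/kg


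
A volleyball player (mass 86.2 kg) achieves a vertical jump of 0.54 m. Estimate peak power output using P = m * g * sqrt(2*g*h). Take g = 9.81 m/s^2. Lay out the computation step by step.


2 * g * h = 2 * 9.81 * 0.54 = 10.5948
sqrt(10.5948) = 3.254965 m/s
P = 86.2 * 9.81 * 3.254965 = 2752.47 W

2752.47 W


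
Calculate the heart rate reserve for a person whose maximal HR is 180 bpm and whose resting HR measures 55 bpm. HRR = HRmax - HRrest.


HRmax = 180 bpm
HRrest = 55 bpm
HRR = 180 - 55 = 125 bpm

125 bpm


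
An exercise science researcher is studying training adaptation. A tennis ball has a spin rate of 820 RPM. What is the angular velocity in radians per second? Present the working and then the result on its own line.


Convert RPM to rad/s: multiply by 2*pi and divide by 60
omega = 820 * 2 * pi / 60
= 85.87 rad/s

85.87 rad/s


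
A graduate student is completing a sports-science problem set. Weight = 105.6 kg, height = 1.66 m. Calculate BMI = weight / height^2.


height^2 = 1.66^2 = 2.7556
BMI = 105.6 / 2.7556 = 38.32 kg/m^2

38.32 kg/m^2


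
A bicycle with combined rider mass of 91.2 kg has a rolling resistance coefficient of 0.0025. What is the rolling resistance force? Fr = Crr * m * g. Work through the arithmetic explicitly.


Fr = 0.0025 * 91.2 * 9.81
= 0.228 * 9.81
= 2.237 N

2.237 N


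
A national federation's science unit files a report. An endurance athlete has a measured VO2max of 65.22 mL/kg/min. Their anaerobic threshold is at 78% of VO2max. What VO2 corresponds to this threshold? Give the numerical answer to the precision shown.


Anaerobic threshold VO2 = VO2max * 78%
= 65.22 * 0.78
= 50.87 mL/kg/min

50.87 mL/kg/min


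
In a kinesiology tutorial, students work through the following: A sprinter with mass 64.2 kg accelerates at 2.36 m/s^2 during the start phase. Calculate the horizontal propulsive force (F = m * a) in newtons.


F = m * a
= 64.2 * 2.36
= 151.51 N

151.51 N


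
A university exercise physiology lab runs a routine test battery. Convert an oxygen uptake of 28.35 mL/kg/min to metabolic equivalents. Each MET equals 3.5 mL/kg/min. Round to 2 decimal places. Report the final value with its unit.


One MET = 3.5 mL/kg/min
Number of METs = 28.35 / 3.5
= 8.1 METs

8.1 METs


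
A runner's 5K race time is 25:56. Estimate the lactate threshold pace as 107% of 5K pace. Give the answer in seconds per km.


Total race time = 25*60 + 56 = 1556 seconds
5K pace = 1556 / 5 = 311.2 sec/km
LT pace = 311.2 * 1.07 = 332.98 sec/km

332.98 s/km


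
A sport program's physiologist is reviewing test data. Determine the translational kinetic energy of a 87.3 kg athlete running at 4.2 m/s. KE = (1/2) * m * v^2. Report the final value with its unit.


KE = 0.5 * m * v^2
= 0.5 * 87.3 * 4.2^2
= 0.5 * 87.3 * 17.64
= 769.99 J

769.99 J


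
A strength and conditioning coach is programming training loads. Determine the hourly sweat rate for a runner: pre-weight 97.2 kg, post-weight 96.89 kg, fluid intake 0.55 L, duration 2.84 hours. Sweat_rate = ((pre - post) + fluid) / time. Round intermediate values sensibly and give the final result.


Mass lost = 97.2 - 96.89 = 0.31 kg
Add fluid consumed: 0.31 + 0.55 = 0.86 L total sweat
Sweat rate = 0.86 / 2.84 = 0.303 L/h

0.303 L/h


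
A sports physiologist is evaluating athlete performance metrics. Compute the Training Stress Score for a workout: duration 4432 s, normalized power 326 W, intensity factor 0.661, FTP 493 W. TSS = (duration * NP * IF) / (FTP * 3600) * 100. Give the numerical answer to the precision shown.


Product = 4432 * 326 * 0.661 = 955033.952
Base = 493 * 3600 = 1774800
TSS = 955033.952 / 1774800 * 100 = 53.81

53.81 TSS


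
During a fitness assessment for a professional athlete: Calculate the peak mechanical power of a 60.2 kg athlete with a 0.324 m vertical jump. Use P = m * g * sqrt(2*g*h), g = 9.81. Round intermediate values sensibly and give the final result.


First, sqrt(2gh) = sqrt(2 * 9.81 * 0.324)
= sqrt(6.35688) = 2.521285 m/s
Power = 60.2 * 9.81 * 2.521285 = 1488.98 W

1488.98 W


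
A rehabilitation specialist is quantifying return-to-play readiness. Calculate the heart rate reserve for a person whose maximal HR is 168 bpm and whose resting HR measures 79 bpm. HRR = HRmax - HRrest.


HRmax = 168 bpm
HRrest = 79 bpm
HRR = 168 - 79 = 89 bpm

89 bpm


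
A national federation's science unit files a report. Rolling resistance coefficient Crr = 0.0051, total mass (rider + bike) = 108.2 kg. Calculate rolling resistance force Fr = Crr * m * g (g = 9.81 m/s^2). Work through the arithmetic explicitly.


Fr = Crr * m * g
= 0.0051 * 108.2 * 9.81
= 5.413 N

5.413 N


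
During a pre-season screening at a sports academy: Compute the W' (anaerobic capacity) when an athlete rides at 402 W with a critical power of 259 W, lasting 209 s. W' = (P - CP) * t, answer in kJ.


Above-CP power = 143 W
Duration = 209 s
W' = 143 * 209 = 29887 J
Convert: 29887 / 1000 = 29.887 kJ

29.887 kJ


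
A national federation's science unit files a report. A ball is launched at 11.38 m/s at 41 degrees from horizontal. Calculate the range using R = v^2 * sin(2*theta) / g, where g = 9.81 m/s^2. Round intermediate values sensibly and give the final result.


sin(2 * 41) = sin(82) = 0.990268
v^2 = 11.38^2 = 129.5044
R = 129.5044 * 0.990268 / 9.81
= 13.073 m

13.073 m


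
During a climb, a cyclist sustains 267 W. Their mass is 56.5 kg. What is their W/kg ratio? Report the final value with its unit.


Power-to-weight = 267 W / 56.5 kg
= 4.726 W/kg

4.726 W/kg


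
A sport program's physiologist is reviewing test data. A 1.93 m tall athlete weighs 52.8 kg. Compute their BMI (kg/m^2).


height^2 = 3.7249 m^2
BMI = 52.8 / 3.7249 = 14.17 kg/m^2

14.17 kg/m^2


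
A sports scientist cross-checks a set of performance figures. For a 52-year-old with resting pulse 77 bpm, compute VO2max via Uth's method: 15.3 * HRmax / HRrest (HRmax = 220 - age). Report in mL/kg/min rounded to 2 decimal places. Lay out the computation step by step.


Step 1: HRmax = 220 - 52 = 168 bpm
Step 2: Ratio = 168 / 77 = 2.1818
Step 3: VO2max = 15.3 * 2.1818 = 33.38 mL/kg/min

33.38 mL/kg/min


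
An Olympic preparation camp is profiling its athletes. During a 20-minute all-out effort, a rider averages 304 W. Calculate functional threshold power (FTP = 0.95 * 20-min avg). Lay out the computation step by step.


FTP = 0.95 * 304
= 288.8 W

288.8 W


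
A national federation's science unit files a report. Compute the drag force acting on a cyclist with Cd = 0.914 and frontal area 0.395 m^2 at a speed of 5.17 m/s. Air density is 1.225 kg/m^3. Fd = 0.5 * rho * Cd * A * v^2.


Step 1: v^2 = 26.7289
Step 2: Fd = 0.5 * 1.225 * 0.914 * 0.395 * 26.7289
= 5.911 N

5.911 N


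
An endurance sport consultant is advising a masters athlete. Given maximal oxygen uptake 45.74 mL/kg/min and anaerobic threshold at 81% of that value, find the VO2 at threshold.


Percentage as decimal = 0.81
VO2 at AT = 45.74 * 0.81 = 37.05 mL/kg/min

37.05 mL/kg/min


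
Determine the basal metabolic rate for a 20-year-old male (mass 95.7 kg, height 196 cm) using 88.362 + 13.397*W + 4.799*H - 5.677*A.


BMR = 88.362 + 13.397*95.7 + 4.799*196 - 5.677*20
= 2197.52 kcal/day

2197.52 kcal/day


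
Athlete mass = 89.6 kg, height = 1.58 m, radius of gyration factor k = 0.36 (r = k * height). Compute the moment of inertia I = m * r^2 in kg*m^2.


r = k * height = 0.36 * 1.58 = 0.5688 m
r^2 = 0.5688^2 = 0.323533
I = 89.6 * 0.323533 = 28.989 kg*m^2

28.989 kg*m^2


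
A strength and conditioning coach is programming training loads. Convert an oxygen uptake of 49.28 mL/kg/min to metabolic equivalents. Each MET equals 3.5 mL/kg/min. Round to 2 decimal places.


One MET = 3.5 mL/kg/min
Number of METs = 49.28 / 3.5
= 14.08 METs

14.08 METs


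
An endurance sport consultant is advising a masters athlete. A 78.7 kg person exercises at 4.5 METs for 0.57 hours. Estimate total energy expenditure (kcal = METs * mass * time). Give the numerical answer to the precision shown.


Energy = METs * mass(kg) * time(h)
= 4.5 * 78.7 * 0.57
= 201.87 kcal

201.87 kcal


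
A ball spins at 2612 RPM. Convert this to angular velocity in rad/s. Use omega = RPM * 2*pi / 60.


omega = 2612 * 2 * pi / 60
= 2612 * 6.28318531 / 60
= 16411.68 / 60
= 273.528 rad/s

273.528 rad/s


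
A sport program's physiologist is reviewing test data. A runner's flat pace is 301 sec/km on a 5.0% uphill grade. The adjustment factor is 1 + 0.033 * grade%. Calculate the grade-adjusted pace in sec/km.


Factor = 1 + 0.033 * 5.0 = 1.165
Adjusted pace = 301 * 1.165
= 350.67 sec/km

350.67 s/km


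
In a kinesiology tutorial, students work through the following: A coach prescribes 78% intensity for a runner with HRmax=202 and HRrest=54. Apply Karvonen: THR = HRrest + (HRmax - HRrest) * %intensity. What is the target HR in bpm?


Heart rate reserve = 202 - 54 = 148
Intensity fraction = 78 / 100 = 0.78
THR = 54 + 148 * 0.78 = 169.44 bpm

169.44 bpm


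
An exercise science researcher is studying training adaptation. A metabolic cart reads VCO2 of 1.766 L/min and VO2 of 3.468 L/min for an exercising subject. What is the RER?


RER = VCO2 / VO2 = 1.766 / 3.468 = 0.5092

0.5092


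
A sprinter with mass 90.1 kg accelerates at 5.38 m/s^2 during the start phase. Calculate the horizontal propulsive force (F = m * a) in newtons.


F = m * a
= 90.1 * 5.38
= 484.74 N

484.74 N


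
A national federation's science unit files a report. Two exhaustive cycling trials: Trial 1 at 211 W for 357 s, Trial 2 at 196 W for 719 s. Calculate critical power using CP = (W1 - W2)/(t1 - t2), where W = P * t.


W1 = 211 * 357 = 75327 J
W2 = 196 * 719 = 140924 J
CP = (75327 - 140924) / (357 - 719)
= -65597 / -362
= 181.21 W

181.21 W


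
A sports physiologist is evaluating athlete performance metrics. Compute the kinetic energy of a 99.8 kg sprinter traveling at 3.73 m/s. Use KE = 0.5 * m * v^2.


Velocity squared = 13.9129
KE = 0.5 * 99.8 * 13.9129 = 694.25 J

694.25 J


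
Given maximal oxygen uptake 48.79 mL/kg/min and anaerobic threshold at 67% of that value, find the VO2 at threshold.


Percentage as decimal = 0.67
VO2 at AT = 48.79 * 0.67 = 32.69 mL/kg/min

32.69 mL/kg/min


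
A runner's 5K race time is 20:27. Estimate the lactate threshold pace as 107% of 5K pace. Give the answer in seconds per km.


Total race time = 20*60 + 27 = 1227 seconds
5K pace = 1227 / 5 = 245.4 sec/km
LT pace = 245.4 * 1.07 = 262.58 sec/km

262.58 s/km


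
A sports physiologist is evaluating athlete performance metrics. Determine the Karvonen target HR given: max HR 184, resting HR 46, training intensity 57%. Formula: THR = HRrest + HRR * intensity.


HRR = HRmax - HRrest = 184 - 46 = 138
THR = 46 + 138 * 0.57
= 124.66 bpm

124.66 bpm


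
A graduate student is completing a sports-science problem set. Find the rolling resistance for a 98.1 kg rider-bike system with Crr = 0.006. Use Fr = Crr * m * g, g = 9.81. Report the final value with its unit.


m * g = 98.1 * 9.81 = 962.361 N
Fr = 0.006 * 962.361 = 5.774 N

5.774 N


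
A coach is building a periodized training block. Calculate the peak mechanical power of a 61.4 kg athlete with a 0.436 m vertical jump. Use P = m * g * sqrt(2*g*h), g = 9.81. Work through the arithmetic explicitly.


First, sqrt(2gh) = sqrt(2 * 9.81 * 0.436)
= sqrt(8.55432) = 2.924777 m/s
Power = 61.4 * 9.81 * 2.924777 = 1761.69 W

1761.69 W


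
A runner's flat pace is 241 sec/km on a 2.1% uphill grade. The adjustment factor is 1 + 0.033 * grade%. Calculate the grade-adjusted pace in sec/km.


Factor = 1 + 0.033 * 2.1 = 1.0693
Adjusted pace = 241 * 1.0693
= 257.7 sec/km

257.7 s/km


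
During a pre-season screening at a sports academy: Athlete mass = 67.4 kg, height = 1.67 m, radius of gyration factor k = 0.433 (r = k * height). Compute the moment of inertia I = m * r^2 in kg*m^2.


r = k * height = 0.433 * 1.67 = 0.72311 m
r^2 = 0.72311^2 = 0.522888
I = 67.4 * 0.522888 = 35.243 kg*m^2

35.243 kg*m^2


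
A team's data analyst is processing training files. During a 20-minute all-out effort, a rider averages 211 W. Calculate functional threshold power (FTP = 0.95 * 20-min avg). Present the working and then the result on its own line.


FTP = 0.95 * 211
= 200.45 W

200.45 W


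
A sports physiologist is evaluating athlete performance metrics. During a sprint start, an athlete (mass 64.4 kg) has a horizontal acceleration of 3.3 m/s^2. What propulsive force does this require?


Propulsive force = mass * acceleration
= 64.4 kg * 3.3 m/s^2
= 212.52 N

212.52 N


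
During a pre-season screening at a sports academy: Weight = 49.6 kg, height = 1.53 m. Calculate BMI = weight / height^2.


height^2 = 1.53^2 = 2.3409
BMI = 49.6 / 2.3409 = 21.19 kg/m^2

21.19 kg/m^2


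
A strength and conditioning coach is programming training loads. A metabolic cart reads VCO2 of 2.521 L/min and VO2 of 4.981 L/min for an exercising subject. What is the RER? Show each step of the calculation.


RER = VCO2 / VO2 = 2.521 / 4.981 = 0.5061

0.5061


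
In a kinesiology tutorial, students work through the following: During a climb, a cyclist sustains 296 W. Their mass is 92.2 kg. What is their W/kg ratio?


Power-to-weight = 296 W / 92.2 kg
= 3.21 W/kg

3.21 W/kg


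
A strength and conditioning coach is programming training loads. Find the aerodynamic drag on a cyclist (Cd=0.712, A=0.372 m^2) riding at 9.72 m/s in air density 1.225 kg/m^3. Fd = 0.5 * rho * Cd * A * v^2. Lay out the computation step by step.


Fd = 0.5 * 1.225 * 0.712 * 0.372 * 9.72^2
= 0.5 * 1.225 * 0.712 * 0.372 * 94.4784
= 15.327 N

15.327 N


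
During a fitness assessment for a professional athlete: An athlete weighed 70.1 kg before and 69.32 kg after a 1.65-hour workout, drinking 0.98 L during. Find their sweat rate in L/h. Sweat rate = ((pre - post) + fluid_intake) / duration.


Body mass change = 0.78 kg
Total sweat loss = 0.78 + 0.98 = 1.76 L
Rate = 1.76 / 1.65 = 1.067 L/h

1.067 L/h


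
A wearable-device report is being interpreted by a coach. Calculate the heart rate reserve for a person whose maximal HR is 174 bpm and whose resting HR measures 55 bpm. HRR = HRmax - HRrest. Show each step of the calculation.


HRmax = 174 bpm
HRrest = 55 bpm
HRR = 174 - 55 = 119 bpm

119 bpm


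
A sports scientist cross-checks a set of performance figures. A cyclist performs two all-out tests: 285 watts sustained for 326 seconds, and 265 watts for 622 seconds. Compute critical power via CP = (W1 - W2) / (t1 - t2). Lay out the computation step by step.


W1 = P1 * t1 = 285 * 326 = 92910 J
W2 = P2 * t2 = 265 * 622 = 164830 J
CP = (92910 - 164830) / (326 - 622)
= 242.97 W

242.97 W


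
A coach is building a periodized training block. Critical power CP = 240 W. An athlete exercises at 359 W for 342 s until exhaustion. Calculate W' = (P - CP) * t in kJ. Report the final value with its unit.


P - CP = 359 - 240 = 119 W
W' = 119 * 342 = 40698 J
= 40698 / 1000 = 40.698 kJ

40.698 kJ


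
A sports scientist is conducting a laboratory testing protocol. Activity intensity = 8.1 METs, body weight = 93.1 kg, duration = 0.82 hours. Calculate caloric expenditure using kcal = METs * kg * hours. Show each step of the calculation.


kcal = 8.1 * 93.1 * 0.82
= 754.11 * 0.82
= 618.37 kcal

618.37 kcal


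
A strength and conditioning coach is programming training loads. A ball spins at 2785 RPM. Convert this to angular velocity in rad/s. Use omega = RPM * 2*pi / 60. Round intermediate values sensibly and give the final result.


omega = 2785 * 2 * pi / 60
= 2785 * 6.28318531 / 60
= 17498.671 / 60
= 291.645 rad/s

291.645 rad/s


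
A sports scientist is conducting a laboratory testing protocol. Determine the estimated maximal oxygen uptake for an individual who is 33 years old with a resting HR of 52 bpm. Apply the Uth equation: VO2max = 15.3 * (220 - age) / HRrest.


HRmax = 220 - 33 = 187
VO2max = 15.3 * (187 / 52)
= 15.3 * 3.5962
= 55.02 mL/kg/min

55.02 mL/kg/min


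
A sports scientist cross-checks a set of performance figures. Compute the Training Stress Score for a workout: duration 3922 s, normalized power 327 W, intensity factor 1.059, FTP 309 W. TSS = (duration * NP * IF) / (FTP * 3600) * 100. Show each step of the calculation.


Product = 3922 * 327 * 1.059 = 1358161.146
Base = 309 * 3600 = 1112400
TSS = 1358161.146 / 1112400 * 100 = 122.09

122.09 TSS


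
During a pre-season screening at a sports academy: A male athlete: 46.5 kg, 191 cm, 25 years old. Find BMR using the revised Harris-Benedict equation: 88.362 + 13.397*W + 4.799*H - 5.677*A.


Intercept = 88.362
Weight contribution = 13.397 * 46.5 = 622.9605
Height contribution = 4.799 * 191 = 916.609
Age contribution = 5.677 * 25 = 141.925
BMR = 88.362 + 622.9605 + 916.609 - 141.925
= 1486.01 kcal/day

1486.01 kcal/day


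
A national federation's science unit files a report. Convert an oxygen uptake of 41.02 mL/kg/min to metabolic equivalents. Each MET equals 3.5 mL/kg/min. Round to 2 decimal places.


One MET = 3.5 mL/kg/min
Number of METs = 41.02 / 3.5
= 11.72 METs

11.72 METs


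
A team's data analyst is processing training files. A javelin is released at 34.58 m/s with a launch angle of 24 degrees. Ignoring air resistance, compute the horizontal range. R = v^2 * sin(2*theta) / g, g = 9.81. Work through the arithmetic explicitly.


Launch speed squared = 1195.7764
sin(2 * 24 deg) = 0.743145
Range = 1195.7764 * 0.743145 / 9.81
= 90.585 m

90.585 m


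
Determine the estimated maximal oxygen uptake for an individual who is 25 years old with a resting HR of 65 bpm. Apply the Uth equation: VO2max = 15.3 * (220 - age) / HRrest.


HRmax = 220 - 25 = 195
VO2max = 15.3 * (195 / 65)
= 15.3 * 3.0
= 45.9 mL/kg/min

45.9 mL/kg/min


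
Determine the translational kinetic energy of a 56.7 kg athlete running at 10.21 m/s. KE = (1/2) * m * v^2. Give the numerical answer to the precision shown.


KE = 0.5 * m * v^2
= 0.5 * 56.7 * 10.21^2
= 0.5 * 56.7 * 104.2441
= 2955.32 J

2955.32 J


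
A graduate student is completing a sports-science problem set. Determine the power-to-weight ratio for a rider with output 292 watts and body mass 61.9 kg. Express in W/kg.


P/W = 292 / 61.9 = 4.717 W/kg

4.717 W/kg


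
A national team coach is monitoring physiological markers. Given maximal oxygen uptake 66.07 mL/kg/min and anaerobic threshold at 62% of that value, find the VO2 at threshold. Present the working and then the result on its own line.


Percentage as decimal = 0.62
VO2 at AT = 66.07 * 0.62 = 40.96 mL/kg/min

40.96 mL/kg/min


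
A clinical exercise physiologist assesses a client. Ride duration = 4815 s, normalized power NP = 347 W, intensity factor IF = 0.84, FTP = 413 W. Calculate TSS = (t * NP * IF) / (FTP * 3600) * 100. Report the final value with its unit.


Numerator = 4815 * 347 * 0.84 = 1403476.2
Denominator = 413 * 3600 = 1486800
TSS = 1403476.2 / 1486800 * 100
= 94.4

94.4 TSS


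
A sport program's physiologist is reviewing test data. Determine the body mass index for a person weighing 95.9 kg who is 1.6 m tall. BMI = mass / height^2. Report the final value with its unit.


BMI = mass / height^2
= 95.9 / 1.6^2
= 95.9 / 2.56
= 37.46 kg/m^2

37.46 kg/m^2


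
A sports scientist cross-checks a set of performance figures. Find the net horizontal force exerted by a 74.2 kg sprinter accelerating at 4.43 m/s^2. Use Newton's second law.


Newton's second law: F = m * a
F = 74.2 * 4.43 = 328.71 N

328.71 N


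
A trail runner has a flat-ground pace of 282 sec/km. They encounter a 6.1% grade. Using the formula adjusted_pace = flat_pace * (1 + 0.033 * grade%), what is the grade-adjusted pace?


Grade factor = 1 + 0.033 * 6.1 = 1.2013
Adjusted = 282 * 1.2013 = 338.77 sec/km

338.77 s/km
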